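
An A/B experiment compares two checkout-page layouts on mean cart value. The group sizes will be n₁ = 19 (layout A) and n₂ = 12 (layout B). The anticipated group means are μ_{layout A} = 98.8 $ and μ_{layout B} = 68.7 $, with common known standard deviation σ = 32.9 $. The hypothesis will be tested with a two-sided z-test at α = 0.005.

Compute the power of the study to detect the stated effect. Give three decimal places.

Power ≈ 0.372

Standardized effect: d = |μ_{layout A} − μ_{layout B}| / σ = |98.8 − 68.7| / 32.9 = 0.9149
Noncentrality parameter: δ = d / √(1/n₁ + 1/n₂) = 0.9149 / √(1/19 + 1/12) = 2.4812
Two-sided α = 0.005 → critical value z_{0.0025} = 2.807.
Power = Φ(δ − 2.807) + Φ(−δ − 2.807) = Φ(-0.326) + Φ(-5.288) = 0.3723 + 0.0000 = 0.3723.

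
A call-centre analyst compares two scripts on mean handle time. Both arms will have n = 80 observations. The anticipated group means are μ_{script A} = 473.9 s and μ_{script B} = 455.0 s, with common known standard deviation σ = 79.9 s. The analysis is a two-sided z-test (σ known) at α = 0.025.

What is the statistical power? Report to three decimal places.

Standardized effect: d = |μ_{script A} − μ_{script B}| / σ = |473.9 − 455.0| / 79.9 = 0.2365
Noncentrality parameter: λ = d·√(n/2) = 0.2365 × √(80/2) = 1.4960
Critical value for a two-sided test at α = 0.025: z_{α/2} = 2.241.
Power = Φ(λ − 2.241) + Φ(−λ − 2.241) = Φ(-0.745) + Φ(-3.737) = 0.2280 + 0.0001 = 0.2281.

Power ≈ 0.228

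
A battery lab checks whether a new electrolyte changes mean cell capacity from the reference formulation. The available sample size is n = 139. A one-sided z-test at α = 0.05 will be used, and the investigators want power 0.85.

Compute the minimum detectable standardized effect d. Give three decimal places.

d ≈ 0.227

Required noncentrality: δ = z_{0.05} + z_{0.15} = 1.645 + 1.036 = 2.681.
δ = d·√n ⇒ d = δ/√n = 2.681/√139 = 0.2274.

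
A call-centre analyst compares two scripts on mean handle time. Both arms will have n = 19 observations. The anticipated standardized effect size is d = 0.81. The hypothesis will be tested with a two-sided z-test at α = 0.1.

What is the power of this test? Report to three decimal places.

Noncentrality parameter: λ = d·√(n/2) = 0.81 × √(19/2) = 2.4966
Critical value for a two-sided test at α = 0.1: z_{α/2} = 1.645.
Power = Φ(λ − 1.645) + Φ(−λ − 1.645) = Φ(0.852) + Φ(-4.141) = 0.8028 + 0.0000 = 0.8028.

Power ≈ 0.803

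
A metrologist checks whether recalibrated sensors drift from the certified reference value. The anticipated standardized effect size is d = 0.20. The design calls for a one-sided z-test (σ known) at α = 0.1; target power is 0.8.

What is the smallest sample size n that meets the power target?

n = 113

For power 0.8 need Φ(δ − z_{0.1}) = 0.8, so δ = z_{0.1} + z_{0.20} = 1.282 + 0.842 = 2.123.
δ = d·√n ⇒ n = (δ/d)² = (2.123 / 0.20)² = 112.70.
Rounding up, n = 113.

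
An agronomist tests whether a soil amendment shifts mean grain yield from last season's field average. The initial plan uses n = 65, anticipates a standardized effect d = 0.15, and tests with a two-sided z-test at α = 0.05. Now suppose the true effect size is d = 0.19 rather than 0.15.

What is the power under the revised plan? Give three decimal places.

With d = 0.19: δ = d·√n = 0.19 × √65 = 1.5318. Critical value z_{0.025} = 1.960.
Revised power = Φ(δ − 1.960) + Φ(−δ − 1.960) = Φ(-0.428) + Φ(-3.492) = 0.3343 + 0.0002 = 0.3345.

Power ≈ 0.335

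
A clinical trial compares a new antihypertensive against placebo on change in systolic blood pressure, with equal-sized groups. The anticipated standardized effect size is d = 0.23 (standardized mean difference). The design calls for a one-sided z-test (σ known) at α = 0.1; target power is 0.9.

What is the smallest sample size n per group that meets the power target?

n = 249 per group

For power 0.9 need Φ(δ − z_{0.1}) = 0.9, so δ = z_{0.1} + z_{0.10} = 1.282 + 1.282 = 2.563.
δ = d·√(n/2) ⇒ n = 2(δ/d)² = 2 × (2.563 / 0.23)² = 248.37.
Round up to the next whole unit.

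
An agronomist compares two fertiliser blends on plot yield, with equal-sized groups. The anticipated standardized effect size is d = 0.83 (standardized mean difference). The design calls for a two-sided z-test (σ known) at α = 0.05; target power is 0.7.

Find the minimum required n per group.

Set Φ(δ − 1.960) = 0.7; then δ − 1.960 = Φ⁻¹(0.7) = 0.524, giving δ = 2.484.
(Ignoring the negligible lower-tail rejection probability gives the usual closed-form inversion.)
δ = d·√(n/2) ⇒ n = 2(δ/d)² = 2 × (2.484 / 0.83)² = 17.92.
Rounding up, n = 18 per group.

n = 18 per group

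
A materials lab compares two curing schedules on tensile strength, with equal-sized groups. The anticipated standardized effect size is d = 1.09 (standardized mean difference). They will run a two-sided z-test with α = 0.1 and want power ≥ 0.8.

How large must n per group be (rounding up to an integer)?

Set Φ(δ − 1.645) = 0.8; then δ − 1.645 = Φ⁻¹(0.8) = 0.842, giving δ = 2.486.
(For δ > 0 the lower-tail rejection region contributes negligibly to power, so the one-term inversion is standard.)
δ = d·√(n/2) ⇒ n = 2(δ/d)² = 2 × (2.486 / 1.09)² = 10.41.
Round up to the next whole unit.

n = 11 per group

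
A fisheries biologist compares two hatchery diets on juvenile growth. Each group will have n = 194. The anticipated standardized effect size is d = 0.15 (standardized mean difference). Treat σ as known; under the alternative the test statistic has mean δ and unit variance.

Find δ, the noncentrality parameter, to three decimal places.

δ ≈ 1.477

δ = d·√(n/2) = 0.15 × √(194/2) = 1.4773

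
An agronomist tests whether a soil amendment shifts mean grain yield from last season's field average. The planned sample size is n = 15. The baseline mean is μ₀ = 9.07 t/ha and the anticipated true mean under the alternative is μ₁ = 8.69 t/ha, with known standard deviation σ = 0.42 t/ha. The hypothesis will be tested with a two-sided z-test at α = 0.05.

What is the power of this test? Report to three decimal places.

Power ≈ 0.939

Standardized effect: d = |μ₁ − μ₀| / σ = |8.69 − 9.07| / 0.42 = 0.9048
Noncentrality parameter: δ = d·√n = 0.9048 × √15 = 3.5041
Two-sided α = 0.05 → critical value z_{0.025} = 1.960.
Power = Φ(δ − 1.960) + Φ(−δ − 1.960) = Φ(1.544) + Φ(-5.464) = 0.9387 + 0.0000 = 0.9387.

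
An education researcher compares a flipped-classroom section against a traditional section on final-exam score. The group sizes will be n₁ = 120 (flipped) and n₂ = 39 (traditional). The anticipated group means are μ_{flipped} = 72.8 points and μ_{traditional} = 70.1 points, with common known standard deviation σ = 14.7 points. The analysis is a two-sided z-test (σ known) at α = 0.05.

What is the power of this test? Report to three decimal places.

Power ≈ 0.169

Standardized effect: d = |μ_{flipped} − μ_{traditional}| / σ = |72.8 − 70.1| / 14.7 = 0.1837
Noncentrality parameter: δ = d / √(1/n₁ + 1/n₂) = 0.1837 / √(1/120 + 1/39) = 0.9965
Two-sided α = 0.05 → critical value z_{0.025} = 1.960.
Power = Φ(δ − 1.960) + Φ(−δ − 1.960) = Φ(-0.963) + Φ(-2.956) = 0.1677 + 0.0016 = 0.1692.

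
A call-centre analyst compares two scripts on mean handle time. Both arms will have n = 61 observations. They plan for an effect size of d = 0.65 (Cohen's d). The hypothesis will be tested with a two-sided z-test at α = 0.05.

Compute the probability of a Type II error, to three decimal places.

Noncentrality parameter: δ = d·√(n/2) = 0.65 × √(61/2) = 3.5897
Critical value for a two-sided test at α = 0.05: z_{α/2} = 1.960.
Power = Φ(δ − 1.960) + Φ(−δ − 1.960) = Φ(1.630) + Φ(-5.550) = 0.9484 + 0.0000 = 0.9484.
Type II error: β = 1 − power = 1 − 0.9484 = 0.0516.

β ≈ 0.052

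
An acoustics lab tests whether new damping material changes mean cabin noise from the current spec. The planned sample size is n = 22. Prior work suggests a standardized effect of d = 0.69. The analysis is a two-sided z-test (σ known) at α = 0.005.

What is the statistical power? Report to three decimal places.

Power ≈ 0.666

Noncentrality parameter: δ = d·√n = 0.69 × √22 = 3.2364
Critical value for a two-sided test at α = 0.005: z_{α/2} = 2.807.
Power = Φ(δ − 2.807) + Φ(−δ − 2.807) = Φ(0.429) + Φ(-6.043) = 0.6662 + 0.0000 = 0.6662.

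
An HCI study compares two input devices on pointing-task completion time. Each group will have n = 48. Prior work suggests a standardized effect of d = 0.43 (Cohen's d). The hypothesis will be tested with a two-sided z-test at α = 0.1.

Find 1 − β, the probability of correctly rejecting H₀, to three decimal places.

Power ≈ 0.678

Noncentrality parameter: δ = d·√(n/2) = 0.43 × √(48/2) = 2.1066
Two-sided α = 0.1 → critical value z_{0.05} = 1.645.
Power = Φ(δ − 1.645) + Φ(−δ − 1.645) = Φ(0.462) + Φ(-3.751) = 0.6779 + 0.0001 = 0.6779.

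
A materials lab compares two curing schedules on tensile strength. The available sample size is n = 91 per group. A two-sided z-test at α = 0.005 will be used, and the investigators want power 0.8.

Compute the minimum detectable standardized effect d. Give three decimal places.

d ≈ 0.541

Required noncentrality: δ = z_{0.0025} + z_{0.20} = 2.807 + 0.842 = 3.649.
(Lower-tail contribution to power is negligible for δ > 0.)
δ = d·√(n/2) ⇒ d = δ/√(n/2) = 3.649/√(91/2) = 0.5409.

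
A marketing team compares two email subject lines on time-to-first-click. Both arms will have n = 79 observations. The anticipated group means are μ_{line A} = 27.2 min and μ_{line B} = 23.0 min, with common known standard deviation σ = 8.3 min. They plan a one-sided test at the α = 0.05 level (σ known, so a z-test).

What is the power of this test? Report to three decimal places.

Power ≈ 0.938

Standardized effect: d = |μ_{line A} − μ_{line B}| / σ = |27.2 − 23.0| / 8.3 = 0.5060
Noncentrality parameter: δ = d·√(n/2) = 0.5060 × √(79/2) = 3.1803
Critical value for a one-sided test at α = 0.05: z_α = 1.645.
Power = Φ(δ − 1.645) = Φ(1.535) = 0.9377.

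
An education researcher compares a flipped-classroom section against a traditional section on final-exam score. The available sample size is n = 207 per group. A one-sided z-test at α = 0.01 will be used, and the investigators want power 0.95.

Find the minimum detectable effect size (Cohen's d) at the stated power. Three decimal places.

Need Φ(δ − 2.326) = 0.95, so δ = 2.326 + 1.645 = 3.971.
δ = d·√(n/2) ⇒ d = δ/√(n/2) = 3.971/√(207/2) = 0.3903.

d ≈ 0.390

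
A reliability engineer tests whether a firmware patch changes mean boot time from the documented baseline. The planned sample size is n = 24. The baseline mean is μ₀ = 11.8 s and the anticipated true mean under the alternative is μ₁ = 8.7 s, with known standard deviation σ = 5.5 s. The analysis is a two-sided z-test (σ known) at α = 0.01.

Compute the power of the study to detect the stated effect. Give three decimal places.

Standardized effect: d = |μ₁ − μ₀| / σ = |8.7 − 11.8| / 5.5 = 0.5636
Noncentrality parameter: δ = d·√n = 0.5636 × √24 = 2.7612
Critical value for a two-sided test at α = 0.01: z_{α/2} = 2.576.
Power = Φ(δ − 2.576) + Φ(−δ − 2.576) = Φ(0.185) + Φ(-5.337) = 0.5735 + 0.0000 = 0.5735.

Power ≈ 0.574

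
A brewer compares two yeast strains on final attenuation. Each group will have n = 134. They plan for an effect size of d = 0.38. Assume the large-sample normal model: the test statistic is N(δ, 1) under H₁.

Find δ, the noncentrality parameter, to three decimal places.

The noncentrality parameter scales effect size by the design's sample-size factor: δ = d·√(n/2) = 0.38 × √(134/2) = 3.1104

δ ≈ 3.110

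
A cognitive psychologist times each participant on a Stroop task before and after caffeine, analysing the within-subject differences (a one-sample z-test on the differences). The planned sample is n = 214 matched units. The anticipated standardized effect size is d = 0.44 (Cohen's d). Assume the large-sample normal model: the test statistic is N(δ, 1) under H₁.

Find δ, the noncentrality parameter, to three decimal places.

δ = d·√n = 0.44 × √214 = 6.4366

δ ≈ 6.437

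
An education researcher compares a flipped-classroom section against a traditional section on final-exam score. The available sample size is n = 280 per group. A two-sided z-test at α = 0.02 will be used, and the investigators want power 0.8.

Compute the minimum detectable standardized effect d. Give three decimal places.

d ≈ 0.268

Need Φ(δ − 2.326) = 0.8, so δ = 2.326 + 0.842 = 3.168.
(Lower-tail contribution to power is negligible for δ > 0.)
δ = d·√(n/2) ⇒ d = δ/√(n/2) = 3.168/√(280/2) = 0.2677.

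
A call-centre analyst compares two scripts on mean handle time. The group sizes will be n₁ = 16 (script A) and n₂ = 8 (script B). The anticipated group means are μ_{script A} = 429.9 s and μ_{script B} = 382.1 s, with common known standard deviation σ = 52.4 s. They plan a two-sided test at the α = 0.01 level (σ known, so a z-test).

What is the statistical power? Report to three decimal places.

Standardized effect: d = |μ_{script A} − μ_{script B}| / σ = |429.9 − 382.1| / 52.4 = 0.9122
Noncentrality parameter: δ = d / √(1/n₁ + 1/n₂) = 0.9122 / √(1/16 + 1/8) = 2.1067
Two-sided α = 0.01 → critical value z_{0.005} = 2.576.
Power = Φ(δ − 2.576) + Φ(−δ − 2.576) = Φ(-0.469) + Φ(-4.682) = 0.3195 + 0.0000 = 0.3195.

Power ≈ 0.319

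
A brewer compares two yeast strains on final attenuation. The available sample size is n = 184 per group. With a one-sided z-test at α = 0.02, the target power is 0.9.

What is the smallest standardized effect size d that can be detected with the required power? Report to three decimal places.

d ≈ 0.348

Need Φ(δ − 2.054) = 0.9, so δ = 2.054 + 1.282 = 3.335.
δ = d·√(n/2) ⇒ d = δ/√(n/2) = 3.335/√(184/2) = 0.3477.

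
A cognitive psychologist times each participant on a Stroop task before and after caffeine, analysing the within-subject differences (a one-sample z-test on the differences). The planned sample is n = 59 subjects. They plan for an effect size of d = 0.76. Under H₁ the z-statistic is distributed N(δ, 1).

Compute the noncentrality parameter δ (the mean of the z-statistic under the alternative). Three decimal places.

δ ≈ 5.838

The noncentrality parameter scales effect size by the design's sample-size factor: δ = d·√n = 0.76 × √59 = 5.8377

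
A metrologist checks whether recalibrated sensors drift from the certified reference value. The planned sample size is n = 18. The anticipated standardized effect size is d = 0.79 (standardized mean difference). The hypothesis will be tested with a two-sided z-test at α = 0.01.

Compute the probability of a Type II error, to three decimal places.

Noncentrality parameter: δ = d·√n = 0.79 × √18 = 3.3517
Critical value for a two-sided test at α = 0.01: z_{α/2} = 2.576.
Power = Φ(δ − 2.576) + Φ(−δ − 2.576) = Φ(0.776) + Φ(-5.928) = 0.7811 + 0.0000 = 0.7811.
Type II error: β = 1 − power = 1 − 0.7811 = 0.2189.

β ≈ 0.219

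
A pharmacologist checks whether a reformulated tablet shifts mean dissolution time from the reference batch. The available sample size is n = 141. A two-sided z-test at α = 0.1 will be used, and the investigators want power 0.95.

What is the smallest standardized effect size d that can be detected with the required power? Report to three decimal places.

Need Φ(δ − 1.645) = 0.95, so δ = 1.645 + 1.645 = 3.290.
(Lower-tail contribution to power is negligible for δ > 0.)
δ = d·√n ⇒ d = δ/√n = 3.290/√141 = 0.2770.

d ≈ 0.277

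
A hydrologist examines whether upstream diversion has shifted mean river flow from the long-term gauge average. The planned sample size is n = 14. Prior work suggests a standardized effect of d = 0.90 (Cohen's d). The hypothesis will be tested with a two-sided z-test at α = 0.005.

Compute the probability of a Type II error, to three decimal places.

Noncentrality parameter: δ = d·√n = 0.90 × √14 = 3.3675
Critical value for a two-sided test at α = 0.005: z_{α/2} = 2.807.
Power = Φ(δ − 2.807) + Φ(−δ − 2.807) = Φ(0.560) + Φ(-6.175) = 0.7124 + 0.0000 = 0.7124.
Type II error: β = 1 − power = 1 − 0.7124 = 0.2876.

β ≈ 0.288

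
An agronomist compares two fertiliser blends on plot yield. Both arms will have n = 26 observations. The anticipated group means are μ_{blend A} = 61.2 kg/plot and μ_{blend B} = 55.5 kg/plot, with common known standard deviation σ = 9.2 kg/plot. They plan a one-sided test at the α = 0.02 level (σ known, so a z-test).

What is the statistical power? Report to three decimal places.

Power ≈ 0.571

Standardized effect: d = |μ_{blend A} − μ_{blend B}| / σ = |61.2 − 55.5| / 9.2 = 0.6196
Noncentrality parameter: δ = d·√(n/2) = 0.6196 × √(26/2) = 2.2339
One-sided α = 0.02 → critical value z_{0.02} = 2.054.
Power = P(Z > 2.054 − δ) = Φ(0.180) = 0.5715.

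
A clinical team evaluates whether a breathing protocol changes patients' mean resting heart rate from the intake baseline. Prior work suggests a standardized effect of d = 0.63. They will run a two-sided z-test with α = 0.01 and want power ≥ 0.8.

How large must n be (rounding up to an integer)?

n = 30

Set Φ(δ − 2.576) = 0.8; then δ − 2.576 = Φ⁻¹(0.8) = 0.842, giving δ = 3.417.
(The Φ(−δ − z_{α/2}) term is vanishingly small for δ > 0 and is dropped in the standard sample-size formula.)
δ = d·√n ⇒ n = (δ/d)² = (3.417 / 0.63)² = 29.43.
Round up to the next whole unit.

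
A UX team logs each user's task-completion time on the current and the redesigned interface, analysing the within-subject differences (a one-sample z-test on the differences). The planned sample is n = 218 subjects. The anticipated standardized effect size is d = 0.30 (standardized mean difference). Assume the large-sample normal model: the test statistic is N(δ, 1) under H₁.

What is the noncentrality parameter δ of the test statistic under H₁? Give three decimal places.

δ = d·√n = 0.30 × √218 = 4.4294

δ ≈ 4.429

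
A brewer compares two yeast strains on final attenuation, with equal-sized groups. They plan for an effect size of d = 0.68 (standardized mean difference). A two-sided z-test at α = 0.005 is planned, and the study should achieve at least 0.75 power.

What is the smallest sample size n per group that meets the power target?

Set Φ(δ − 2.807) = 0.75; then δ − 2.807 = Φ⁻¹(0.75) = 0.674, giving δ = 3.482.
(For δ > 0 the lower-tail rejection region contributes negligibly to power, so the one-term inversion is standard.)
δ = d·√(n/2) ⇒ n = 2(δ/d)² = 2 × (3.482 / 0.68)² = 52.43.
Rounding up, n = 53 per group.

n = 53 per group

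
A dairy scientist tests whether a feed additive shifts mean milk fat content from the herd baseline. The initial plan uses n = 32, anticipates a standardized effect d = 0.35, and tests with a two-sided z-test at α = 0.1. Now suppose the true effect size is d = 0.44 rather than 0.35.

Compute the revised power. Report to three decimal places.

With d = 0.44: δ = d·√n = 0.44 × √32 = 2.4890. Critical value z_{0.05} = 1.645.
Revised power = Φ(δ − 1.645) + Φ(−δ − 1.645) = Φ(0.844) + Φ(-4.134) = 0.8007 + 0.0000 = 0.8007.

Power ≈ 0.801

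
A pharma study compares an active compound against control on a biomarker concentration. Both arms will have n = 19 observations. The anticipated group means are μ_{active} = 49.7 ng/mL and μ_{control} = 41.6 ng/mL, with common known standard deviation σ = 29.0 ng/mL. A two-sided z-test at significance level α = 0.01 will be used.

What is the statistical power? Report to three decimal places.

Standardized effect: d = |μ_{active} − μ_{control}| / σ = |49.7 − 41.6| / 29.0 = 0.2793
Noncentrality parameter: δ = d·√(n/2) = 0.2793 × √(19/2) = 0.8609
Two-sided α = 0.01 → critical value z_{0.005} = 2.576.
Power = Φ(δ − 2.576) + Φ(−δ − 2.576) = Φ(-1.715) + Φ(-3.437) = 0.0432 + 0.0003 = 0.0435.

Power ≈ 0.043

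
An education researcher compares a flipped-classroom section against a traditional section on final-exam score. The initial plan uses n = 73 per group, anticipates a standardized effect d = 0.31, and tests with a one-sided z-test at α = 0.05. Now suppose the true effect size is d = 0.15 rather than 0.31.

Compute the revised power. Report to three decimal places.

Power ≈ 0.230

With d = 0.15: δ = d·√(n/2) = 0.15 × √(73/2) = 0.9062. Critical value z_{0.05} = 1.645.
Revised power = Φ(δ − 1.645) = Φ(-0.739) = 0.2301.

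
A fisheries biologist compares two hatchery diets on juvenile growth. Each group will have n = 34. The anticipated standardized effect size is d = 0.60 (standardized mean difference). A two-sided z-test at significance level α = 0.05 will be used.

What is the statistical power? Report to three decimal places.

Noncentrality parameter: δ = d·√(n/2) = 0.60 × √(34/2) = 2.4739
Critical value for a two-sided test at α = 0.05: z_{α/2} = 1.960.
Power = Φ(δ − 1.960) + Φ(−δ − 1.960) = Φ(0.514) + Φ(-4.434) = 0.6963 + 0.0000 = 0.6963.

Power ≈ 0.696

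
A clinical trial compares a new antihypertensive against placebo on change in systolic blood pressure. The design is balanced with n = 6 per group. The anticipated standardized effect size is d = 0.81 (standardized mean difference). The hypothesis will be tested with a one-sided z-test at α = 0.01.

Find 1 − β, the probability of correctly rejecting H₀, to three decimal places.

Noncentrality parameter: δ = d·√(n/2) = 0.81 × √(6/2) = 1.4030
Critical value for a one-sided test at α = 0.01: z_α = 2.326.
Power = Φ(δ − 2.326) = Φ(-0.923) = 0.1779.

Power ≈ 0.178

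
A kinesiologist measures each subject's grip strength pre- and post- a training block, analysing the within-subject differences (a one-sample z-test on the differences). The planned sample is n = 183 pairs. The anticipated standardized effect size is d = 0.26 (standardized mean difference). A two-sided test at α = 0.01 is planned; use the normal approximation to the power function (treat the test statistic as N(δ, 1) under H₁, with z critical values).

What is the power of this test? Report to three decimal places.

Noncentrality parameter: δ = d·√n = 0.26 × √183 = 3.5172
Two-sided α = 0.01 → critical value z_{0.005} = 2.576.
Power = Φ(δ − 2.576) + Φ(−δ − 2.576) = Φ(0.941) + Φ(-6.093) = 0.8267 + 0.0000 = 0.8267.

Power ≈ 0.827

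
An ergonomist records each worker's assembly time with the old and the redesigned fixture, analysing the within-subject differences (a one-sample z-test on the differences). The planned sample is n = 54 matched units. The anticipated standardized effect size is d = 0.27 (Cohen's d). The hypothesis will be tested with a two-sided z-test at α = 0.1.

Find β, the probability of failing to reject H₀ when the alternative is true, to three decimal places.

β ≈ 0.367

Noncentrality parameter: δ = d·√n = 0.27 × √54 = 1.9841
Critical value for a two-sided test at α = 0.1: z_{α/2} = 1.645.
Power = Φ(δ − 1.645) + Φ(−δ − 1.645) = Φ(0.339) + Φ(-3.629) = 0.6328 + 0.0001 = 0.6329.
Type II error: β = 1 − power = 1 − 0.6329 = 0.3671.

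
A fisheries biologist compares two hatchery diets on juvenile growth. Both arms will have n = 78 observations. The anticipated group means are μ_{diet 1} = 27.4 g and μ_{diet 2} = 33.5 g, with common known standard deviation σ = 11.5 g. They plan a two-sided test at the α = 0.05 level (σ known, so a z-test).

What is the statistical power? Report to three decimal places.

Power ≈ 0.912

Standardized effect: d = |μ_{diet 1} − μ_{diet 2}| / σ = |27.4 − 33.5| / 11.5 = 0.5304
Noncentrality parameter: δ = d·√(n/2) = 0.5304 × √(78/2) = 3.3126
Critical value for a two-sided test at α = 0.05: z_{α/2} = 1.960.
Power = Φ(δ − 1.960) + Φ(−δ − 1.960) = Φ(1.353) + Φ(-5.273) = 0.9119 + 0.0000 = 0.9119.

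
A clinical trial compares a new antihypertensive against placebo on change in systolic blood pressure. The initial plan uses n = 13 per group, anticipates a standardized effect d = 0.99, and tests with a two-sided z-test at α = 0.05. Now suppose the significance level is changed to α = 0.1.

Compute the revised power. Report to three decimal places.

Power ≈ 0.810

δ = d·√(n/2) = 0.99 × √(13/2) = 2.5240 (unchanged). New critical value: z_{0.05} = 1.645.
Revised power = Φ(δ − 1.645) + Φ(−δ − 1.645) = Φ(0.879) + Φ(-4.169) = 0.8103 + 0.0000 = 0.8104.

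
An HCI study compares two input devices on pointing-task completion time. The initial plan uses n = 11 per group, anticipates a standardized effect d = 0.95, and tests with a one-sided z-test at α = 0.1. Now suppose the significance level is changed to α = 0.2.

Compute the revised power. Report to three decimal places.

δ = d·√(n/2) = 0.95 × √(11/2) = 2.2279 (unchanged). New critical value: z_{0.2} = 0.842.
Revised power = Φ(δ − 0.842) = Φ(1.386) = 0.9172.

Power ≈ 0.917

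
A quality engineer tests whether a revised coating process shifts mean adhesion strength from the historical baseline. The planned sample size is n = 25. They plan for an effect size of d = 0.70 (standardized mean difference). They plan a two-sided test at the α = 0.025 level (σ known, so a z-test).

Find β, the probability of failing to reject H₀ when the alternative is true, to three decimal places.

Noncentrality parameter: λ = d·√n = 0.70 × √25 = 3.5000
Critical value for a two-sided test at α = 0.025: z_{α/2} = 2.241.
Power = Φ(λ − 2.241) + Φ(−λ − 2.241) = Φ(1.259) + Φ(-5.741) = 0.8959 + 0.0000 = 0.8959.
Type II error: β = 1 − power = 1 − 0.8959 = 0.1041.

β ≈ 0.104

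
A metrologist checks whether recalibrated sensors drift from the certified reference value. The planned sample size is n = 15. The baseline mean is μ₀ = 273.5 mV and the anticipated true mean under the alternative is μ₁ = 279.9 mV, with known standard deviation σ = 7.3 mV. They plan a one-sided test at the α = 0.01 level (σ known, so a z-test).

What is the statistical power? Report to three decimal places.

Standardized effect: d = |μ₁ − μ₀| / σ = |279.9 − 273.5| / 7.3 = 0.8767
Noncentrality parameter: δ = d·√n = 0.8767 × √15 = 3.3955
Critical value for a one-sided test at α = 0.01: z_α = 2.326.
Power = Φ(δ − 2.326) = Φ(1.069) = 0.8575.

Power ≈ 0.857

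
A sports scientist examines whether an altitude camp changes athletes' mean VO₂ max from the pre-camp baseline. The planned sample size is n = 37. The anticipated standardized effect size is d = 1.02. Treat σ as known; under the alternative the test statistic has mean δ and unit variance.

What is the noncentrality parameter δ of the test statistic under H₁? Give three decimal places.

δ = d·√n = 1.02 × √37 = 6.2044

δ ≈ 6.204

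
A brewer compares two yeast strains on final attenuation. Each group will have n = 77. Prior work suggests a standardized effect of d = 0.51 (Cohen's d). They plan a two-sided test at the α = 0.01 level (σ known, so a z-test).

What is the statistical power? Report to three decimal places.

Noncentrality parameter: δ = d·√(n/2) = 0.51 × √(77/2) = 3.1645
Critical value for a two-sided test at α = 0.01: z_{α/2} = 2.576.
Power = Φ(δ − 2.576) + Φ(−δ − 2.576) = Φ(0.589) + Φ(-5.740) = 0.7219 + 0.0000 = 0.7219.

Power ≈ 0.722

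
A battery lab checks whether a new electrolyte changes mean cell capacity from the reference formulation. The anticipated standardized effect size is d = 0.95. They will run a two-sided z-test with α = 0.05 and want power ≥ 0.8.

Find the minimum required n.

For power 0.8 need Φ(δ − z_{0.025}) = 0.8, so δ = z_{0.025} + z_{0.20} = 1.960 + 0.842 = 2.802.
(For δ > 0 the lower-tail rejection region contributes negligibly to power, so the one-term inversion is standard.)
δ = d·√n ⇒ n = (δ/d)² = (2.802 / 0.95)² = 8.70.
Rounding up, n = 9.

n = 9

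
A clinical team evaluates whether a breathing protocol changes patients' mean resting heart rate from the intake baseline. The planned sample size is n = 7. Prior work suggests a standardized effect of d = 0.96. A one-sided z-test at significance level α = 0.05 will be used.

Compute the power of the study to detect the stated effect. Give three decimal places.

Power ≈ 0.815

Noncentrality parameter: δ = d·√n = 0.96 × √7 = 2.5399
One-sided α = 0.05 → critical value z_{0.05} = 1.645.
Power = Φ(δ − 1.645) = Φ(0.895) = 0.8146.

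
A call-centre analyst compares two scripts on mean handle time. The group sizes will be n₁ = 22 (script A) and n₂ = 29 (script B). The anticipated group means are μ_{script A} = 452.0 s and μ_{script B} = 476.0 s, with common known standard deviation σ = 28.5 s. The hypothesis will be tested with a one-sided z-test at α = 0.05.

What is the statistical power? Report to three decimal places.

Power ≈ 0.909

Standardized effect: d = |μ_{script A} − μ_{script B}| / σ = |452.0 − 476.0| / 28.5 = 0.8421
Noncentrality parameter: δ = d / √(1/n₁ + 1/n₂) = 0.8421 / √(1/22 + 1/29) = 2.9785
One-sided α = 0.05 → critical value z_{0.05} = 1.645.
Power = Φ(δ − 1.645) = Φ(1.334) = 0.9088.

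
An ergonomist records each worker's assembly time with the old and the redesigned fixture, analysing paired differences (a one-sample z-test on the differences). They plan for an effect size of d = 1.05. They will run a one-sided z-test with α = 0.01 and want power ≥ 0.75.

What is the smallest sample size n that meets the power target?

n = 9

Set Φ(δ − 2.326) = 0.75; then δ − 2.326 = Φ⁻¹(0.75) = 0.674, giving δ = 3.001.
δ = d·√n ⇒ n = (δ/d)² = (3.001 / 1.05)² = 8.17.
Round up to the next whole unit.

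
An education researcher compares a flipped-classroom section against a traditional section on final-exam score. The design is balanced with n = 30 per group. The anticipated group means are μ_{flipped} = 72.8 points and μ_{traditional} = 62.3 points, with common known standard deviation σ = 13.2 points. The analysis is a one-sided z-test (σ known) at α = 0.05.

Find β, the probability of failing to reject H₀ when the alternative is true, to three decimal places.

Standardized effect: d = |μ_{flipped} − μ_{traditional}| / σ = |72.8 − 62.3| / 13.2 = 0.7955
Noncentrality parameter: δ = d·√(n/2) = 0.7955 × √(30/2) = 3.0808
One-sided α = 0.05 → critical value z_{0.05} = 1.645.
Power = P(Z > 1.645 − δ) = Φ(1.436) = 0.9245.
Type II error: β = 1 − power = 1 − 0.9245 = 0.0755.

β ≈ 0.076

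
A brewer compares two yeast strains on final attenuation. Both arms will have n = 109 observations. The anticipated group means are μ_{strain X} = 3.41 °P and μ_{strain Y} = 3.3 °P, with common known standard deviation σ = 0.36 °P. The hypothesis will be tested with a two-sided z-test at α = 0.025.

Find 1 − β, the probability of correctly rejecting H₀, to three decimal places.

Standardized effect: d = |μ_{strain X} − μ_{strain Y}| / σ = |3.41 − 3.3| / 0.36 = 0.3056
Noncentrality parameter: δ = d·√(n/2) = 0.3056 × √(109/2) = 2.2557
Two-sided α = 0.025 → critical value z_{0.0125} = 2.241.
Power = Φ(δ − 2.241) + Φ(−δ − 2.241) = Φ(0.014) + Φ(-4.497) = 0.5057 + 0.0000 = 0.5057.

Power ≈ 0.506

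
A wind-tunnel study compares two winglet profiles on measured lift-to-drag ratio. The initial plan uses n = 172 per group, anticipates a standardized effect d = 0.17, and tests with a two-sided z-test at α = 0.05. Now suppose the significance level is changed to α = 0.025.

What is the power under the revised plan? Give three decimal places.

Power ≈ 0.253

δ = d·√(n/2) = 0.17 × √(172/2) = 1.5765 (unchanged). New critical value: z_{0.0125} = 2.241.
Revised power = Φ(δ − 2.241) + Φ(−δ − 2.241) = Φ(-0.665) + Φ(-3.818) = 0.2531 + 0.0001 = 0.2531.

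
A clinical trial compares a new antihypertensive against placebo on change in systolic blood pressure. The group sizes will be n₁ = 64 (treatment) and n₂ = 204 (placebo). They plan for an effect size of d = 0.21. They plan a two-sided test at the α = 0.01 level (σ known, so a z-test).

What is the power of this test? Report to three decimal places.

Noncentrality parameter: δ = d / √(1/n₁ + 1/n₂) = 0.21 / √(1/64 + 1/204) = 1.4657
Critical value for a two-sided test at α = 0.01: z_{α/2} = 2.576.
Power = Φ(δ − 2.576) + Φ(−δ − 2.576) = Φ(-1.110) + Φ(-4.042) = 0.1335 + 0.0000 = 0.1335.

Power ≈ 0.134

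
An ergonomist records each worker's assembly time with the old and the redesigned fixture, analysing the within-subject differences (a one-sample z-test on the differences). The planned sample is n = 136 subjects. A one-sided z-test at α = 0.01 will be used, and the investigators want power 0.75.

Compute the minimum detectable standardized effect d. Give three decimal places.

Required noncentrality: δ = z_{0.01} + z_{0.25} = 2.326 + 0.674 = 3.001.
δ = d·√n ⇒ d = δ/√n = 3.001/√136 = 0.2573.

d ≈ 0.257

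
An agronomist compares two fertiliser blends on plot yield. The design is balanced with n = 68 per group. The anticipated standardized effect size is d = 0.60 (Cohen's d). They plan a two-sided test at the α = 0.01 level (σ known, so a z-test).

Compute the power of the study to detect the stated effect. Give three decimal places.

Power ≈ 0.822

Noncentrality parameter: δ = d·√(n/2) = 0.60 × √(68/2) = 3.4986
Two-sided α = 0.01 → critical value z_{0.005} = 2.576.
Power = Φ(δ − 2.576) + Φ(−δ − 2.576) = Φ(0.923) + Φ(-6.074) = 0.8219 + 0.0000 = 0.8219.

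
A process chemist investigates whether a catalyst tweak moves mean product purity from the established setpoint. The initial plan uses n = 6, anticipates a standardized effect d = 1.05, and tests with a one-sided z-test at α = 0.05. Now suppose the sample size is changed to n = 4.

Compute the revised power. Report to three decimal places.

Power ≈ 0.675

With n = 4: δ = d·√n = 1.05 × √4 = 2.1000. Critical value z_{0.05} = 1.645.
Revised power = P(Z > 1.645 − δ) = Φ(0.455) = 0.6755.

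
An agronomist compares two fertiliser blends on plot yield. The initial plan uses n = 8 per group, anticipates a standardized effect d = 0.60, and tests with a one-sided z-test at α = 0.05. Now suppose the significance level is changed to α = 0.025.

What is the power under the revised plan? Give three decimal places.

Power ≈ 0.224

δ = d·√(n/2) = 0.60 × √(8/2) = 1.2000 (unchanged). New critical value: z_{0.025} = 1.960.
Revised power = P(Z > 1.960 − δ) = Φ(-0.760) = 0.2236.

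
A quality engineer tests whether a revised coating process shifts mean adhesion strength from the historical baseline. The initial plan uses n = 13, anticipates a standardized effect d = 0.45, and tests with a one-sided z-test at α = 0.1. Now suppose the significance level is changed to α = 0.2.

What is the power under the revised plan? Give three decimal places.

Power ≈ 0.783

δ = d·√n = 0.45 × √13 = 1.6225 (unchanged). New critical value: z_{0.2} = 0.842.
Revised power = P(Z > 0.842 − δ) = Φ(0.781) = 0.7826.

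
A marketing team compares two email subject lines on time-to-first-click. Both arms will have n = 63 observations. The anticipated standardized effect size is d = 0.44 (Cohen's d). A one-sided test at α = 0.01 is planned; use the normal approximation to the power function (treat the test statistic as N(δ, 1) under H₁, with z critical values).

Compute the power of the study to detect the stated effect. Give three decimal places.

Power ≈ 0.557

Noncentrality parameter: δ = d·√(n/2) = 0.44 × √(63/2) = 2.4695
Critical value for a one-sided test at α = 0.01: z_α = 2.326.
Power = P(Z > 2.326 − δ) = Φ(0.143) = 0.5569.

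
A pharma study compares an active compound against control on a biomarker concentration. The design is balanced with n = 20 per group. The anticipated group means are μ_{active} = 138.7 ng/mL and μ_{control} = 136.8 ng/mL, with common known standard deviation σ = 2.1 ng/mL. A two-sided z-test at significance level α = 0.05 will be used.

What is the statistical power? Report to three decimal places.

Power ≈ 0.816

Standardized effect: d = |μ_{active} − μ_{control}| / σ = |138.7 − 136.8| / 2.1 = 0.9048
Noncentrality parameter: δ = d·√(n/2) = 0.9048 × √(20/2) = 2.8611
Two-sided α = 0.05 → critical value z_{0.025} = 1.960.
Power = Φ(δ − 1.960) + Φ(−δ − 1.960) = Φ(0.901) + Φ(-4.821) = 0.8162 + 0.0000 = 0.8162.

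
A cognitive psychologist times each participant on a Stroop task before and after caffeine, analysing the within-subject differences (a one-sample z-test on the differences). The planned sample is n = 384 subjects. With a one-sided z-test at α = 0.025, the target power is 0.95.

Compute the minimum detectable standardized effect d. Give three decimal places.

d ≈ 0.184

Required noncentrality: δ = z_{0.025} + z_{0.05} = 1.960 + 1.645 = 3.605.
δ = d·√n ⇒ d = δ/√n = 3.605/√384 = 0.1840.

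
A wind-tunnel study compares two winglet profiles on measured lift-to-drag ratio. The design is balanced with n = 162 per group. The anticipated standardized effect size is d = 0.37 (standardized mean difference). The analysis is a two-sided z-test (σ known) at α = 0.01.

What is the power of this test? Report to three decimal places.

Power ≈ 0.775

Noncentrality parameter: δ = d·√(n/2) = 0.37 × √(162/2) = 3.3300
Critical value for a two-sided test at α = 0.01: z_{α/2} = 2.576.
Power = Φ(δ − 2.576) + Φ(−δ − 2.576) = Φ(0.754) + Φ(-5.906) = 0.7746 + 0.0000 = 0.7746.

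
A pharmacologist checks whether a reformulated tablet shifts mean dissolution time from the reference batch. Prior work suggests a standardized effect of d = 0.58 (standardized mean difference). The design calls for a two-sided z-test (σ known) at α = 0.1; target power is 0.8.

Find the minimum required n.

n = 19

For power 0.8 need Φ(δ − z_{0.05}) = 0.8, so δ = z_{0.05} + z_{0.20} = 1.645 + 0.842 = 2.486.
(Ignoring the negligible lower-tail rejection probability gives the usual closed-form inversion.)
δ = d·√n ⇒ n = (δ/d)² = (2.486 / 0.58)² = 18.38.
Round up to the next whole unit.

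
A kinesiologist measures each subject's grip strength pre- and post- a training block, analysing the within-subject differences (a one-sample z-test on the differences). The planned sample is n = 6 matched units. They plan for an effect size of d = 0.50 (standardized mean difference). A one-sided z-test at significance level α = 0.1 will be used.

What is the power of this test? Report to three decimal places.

Power ≈ 0.477

Noncentrality parameter: δ = d·√n = 0.50 × √6 = 1.2247
One-sided α = 0.1 → critical value z_{0.1} = 1.282.
Power = Φ(δ − 1.282) = Φ(-0.057) = 0.4773.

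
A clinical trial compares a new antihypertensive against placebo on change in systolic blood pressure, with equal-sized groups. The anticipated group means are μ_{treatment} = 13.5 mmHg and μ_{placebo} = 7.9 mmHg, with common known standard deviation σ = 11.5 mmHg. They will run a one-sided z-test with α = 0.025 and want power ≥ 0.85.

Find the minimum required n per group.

Standardized effect: d = |μ_{treatment} − μ_{placebo}| / σ = |13.5 − 7.9| / 11.5 = 0.4870
Set Φ(δ − 1.960) = 0.85; then δ − 1.960 = Φ⁻¹(0.85) = 1.036, giving δ = 2.996.
δ = d·√(n/2) ⇒ n = 2(δ/d)² = 2 × (2.996 / 0.4870)² = 75.73.
Round up to the next whole unit.

n = 76 per group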